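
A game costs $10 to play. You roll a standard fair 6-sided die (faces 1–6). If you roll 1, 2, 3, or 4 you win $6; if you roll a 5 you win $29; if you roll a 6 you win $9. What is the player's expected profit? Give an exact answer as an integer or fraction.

1/3 dollars

E[payout] = (2/3)·6 + (1/6)·9 + (1/6)·29 = 31/3
Expected profit = 31/3 − 10 = 1/3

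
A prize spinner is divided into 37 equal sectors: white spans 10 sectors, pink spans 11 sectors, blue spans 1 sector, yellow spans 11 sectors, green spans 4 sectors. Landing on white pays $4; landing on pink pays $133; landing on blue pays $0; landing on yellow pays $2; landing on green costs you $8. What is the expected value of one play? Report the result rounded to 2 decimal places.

$40.35

E[payout] = (10/37)·4 + (11/37)·133 + (1/37)·0 + (11/37)·2 + (4/37)·(-8) = 1493/37
≈ $40.35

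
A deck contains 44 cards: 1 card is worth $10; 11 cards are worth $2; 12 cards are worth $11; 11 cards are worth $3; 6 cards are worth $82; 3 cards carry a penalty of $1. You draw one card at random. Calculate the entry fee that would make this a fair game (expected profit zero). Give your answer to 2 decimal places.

$15.59

E[payout] = (1/44)·10 + (11/44)·2 + (12/44)·11 + (11/44)·3 + (6/44)·82 + (3/44)·(-1) = 343/22
Fair fee = E[payout] = 343/22 ≈ $15.59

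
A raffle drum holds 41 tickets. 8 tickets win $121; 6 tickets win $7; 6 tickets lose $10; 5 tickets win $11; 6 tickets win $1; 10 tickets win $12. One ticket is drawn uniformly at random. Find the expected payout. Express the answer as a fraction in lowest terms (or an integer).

E[payout] = (8/41)·121 + (6/41)·7 + (6/41)·(-10) + (5/41)·11 + (6/41)·1 + (10/41)·12 = 1131/41

1131/41 dollars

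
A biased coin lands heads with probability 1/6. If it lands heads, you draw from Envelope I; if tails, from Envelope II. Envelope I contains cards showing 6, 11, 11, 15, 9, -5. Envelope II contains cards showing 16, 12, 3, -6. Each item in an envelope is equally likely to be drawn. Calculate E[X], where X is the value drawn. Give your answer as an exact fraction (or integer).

469/72

E[X | Envelope I] = (6 + 11 + 11 + 15 + 9 − 5)/6 = 47/6
E[X | Envelope II] = (16 + 12 + 3 − 6)/4 = 25/4
E[X] = (1/6)·47/6 + (5/6)·25/4 = 469/72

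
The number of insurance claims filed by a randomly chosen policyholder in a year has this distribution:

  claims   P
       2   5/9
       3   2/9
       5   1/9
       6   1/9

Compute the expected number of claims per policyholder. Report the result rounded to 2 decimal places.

E[X] = (5/9)·2 + (2/9)·3 + (1/9)·5 + (1/9)·6
     = 3 ≈ 3.00

3.00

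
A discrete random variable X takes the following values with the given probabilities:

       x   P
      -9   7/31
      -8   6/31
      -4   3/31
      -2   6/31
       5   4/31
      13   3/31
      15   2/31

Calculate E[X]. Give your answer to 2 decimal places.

E[X] = (7/31)·(-9) + (6/31)·(-8) + (3/31)·(-4) + (6/31)·(-2) + (4/31)·5 + (3/31)·13 + (2/31)·15
     = -46/31 ≈ -1.48

-1.48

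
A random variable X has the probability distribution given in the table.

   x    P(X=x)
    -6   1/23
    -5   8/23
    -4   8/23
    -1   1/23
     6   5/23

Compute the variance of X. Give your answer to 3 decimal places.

E[X] = (1/23)·(-6) + (8/23)·(-5) + (8/23)·(-4) + (1/23)·(-1) + (5/23)·6 = -49/23
E[X²] = (1/23)·36 + (8/23)·25 + (8/23)·16 + (1/23)·1 + (5/23)·36 = 545/23
Var(X) = 545/23 − (-49/23)² = 10134/529 ≈ 19.157

19.157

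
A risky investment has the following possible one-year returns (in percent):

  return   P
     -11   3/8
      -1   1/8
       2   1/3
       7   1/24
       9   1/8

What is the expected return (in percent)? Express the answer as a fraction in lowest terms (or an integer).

E[X] = (3/8)·(-11) + (1/8)·(-1) + (1/3)·2 + (1/24)·7 + (1/8)·9
     = -13/6

-13/6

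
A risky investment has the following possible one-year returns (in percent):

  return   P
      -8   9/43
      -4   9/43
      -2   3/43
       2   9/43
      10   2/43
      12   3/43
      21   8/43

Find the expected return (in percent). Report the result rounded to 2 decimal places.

2.98

E[X] = (9/43)·(-8) + (9/43)·(-4) + (3/43)·(-2) + (9/43)·2 + (2/43)·10 + (3/43)·12 + (8/43)·21
     = 128/43 ≈ 2.98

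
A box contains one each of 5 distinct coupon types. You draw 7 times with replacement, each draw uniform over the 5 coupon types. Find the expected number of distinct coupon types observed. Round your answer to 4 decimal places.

3.9514

Let Xⱼ=1 if type j appears at least once. P(Xⱼ=1) = 1 − ((5−1)/5)^7 = 61741/78125.
E[#distinct] = 5·61741/78125 = 61741/15625.
≈ 3.9514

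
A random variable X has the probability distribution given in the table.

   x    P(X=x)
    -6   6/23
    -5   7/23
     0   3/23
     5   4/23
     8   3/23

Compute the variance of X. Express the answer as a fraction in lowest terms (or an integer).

E[X] = (6/23)·(-6) + (7/23)·(-5) + (3/23)·0 + (4/23)·5 + (3/23)·8 = -27/23
E[X²] = (6/23)·36 + (7/23)·25 + (3/23)·0 + (4/23)·25 + (3/23)·64 = 683/23
Var(X) = 683/23 − (-27/23)² = 14980/529

14980/529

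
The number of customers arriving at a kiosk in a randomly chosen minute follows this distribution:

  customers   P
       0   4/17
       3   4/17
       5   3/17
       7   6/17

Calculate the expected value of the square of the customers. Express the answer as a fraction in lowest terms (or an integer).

405/17

E[X²] = (4/17)·0 + (4/17)·9 + (3/17)·25 + (6/17)·49
     = 405/17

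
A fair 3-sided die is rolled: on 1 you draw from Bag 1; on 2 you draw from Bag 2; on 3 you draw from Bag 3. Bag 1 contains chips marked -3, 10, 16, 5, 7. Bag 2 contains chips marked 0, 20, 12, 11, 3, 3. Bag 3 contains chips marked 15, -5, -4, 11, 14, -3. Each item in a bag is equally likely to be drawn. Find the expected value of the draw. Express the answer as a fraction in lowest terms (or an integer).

E[X | Bag 1] = (-3 + 10 + 16 + 5 + 7)/5 = 7
E[X | Bag 2] = (0 + 20 + 12 + 11 + 3 + 3)/6 = 49/6
E[X | Bag 3] = (15 − 5 − 4 + 11 + 14 − 3)/6 = 14/3
E[X] = (1/3)·7 + (1/3)·49/6 + (1/3)·14/3 = 119/18

119/18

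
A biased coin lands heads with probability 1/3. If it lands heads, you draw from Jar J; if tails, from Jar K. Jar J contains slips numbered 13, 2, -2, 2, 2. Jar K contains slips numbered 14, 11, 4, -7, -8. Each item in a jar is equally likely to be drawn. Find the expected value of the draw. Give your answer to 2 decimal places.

E[X | Jar J] = (13 + 2 − 2 + 2 + 2)/5 = 17/5
E[X | Jar K] = (14 + 11 + 4 − 7 − 8)/5 = 14/5
E[X] = (1/3)·17/5 + (2/3)·14/5 = 3 ≈ 3.00

3.00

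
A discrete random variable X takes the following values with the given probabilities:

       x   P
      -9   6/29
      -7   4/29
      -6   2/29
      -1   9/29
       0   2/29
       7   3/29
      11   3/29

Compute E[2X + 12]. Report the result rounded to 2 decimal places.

E[2x+12] = (6/29)·(-6) + (4/29)·(-2) + (2/29)·0 + (9/29)·10 + (2/29)·12 + (3/29)·26 + (3/29)·34
     = 250/29 ≈ 8.62

8.62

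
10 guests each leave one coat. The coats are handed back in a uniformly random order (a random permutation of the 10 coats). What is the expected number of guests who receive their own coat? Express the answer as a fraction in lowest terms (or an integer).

Let Xᵢ = 1 if person i gets their own coat. For each i, P(Xᵢ=1) = 1/10.
By linearity of expectation, E[X₁+…+X_10] = 10·(1/10) = 1.

1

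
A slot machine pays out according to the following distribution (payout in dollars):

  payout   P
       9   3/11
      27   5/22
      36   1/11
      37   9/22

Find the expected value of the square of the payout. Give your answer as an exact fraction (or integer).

9522/11

E[X²] = (3/11)·81 + (5/22)·729 + (1/11)·1296 + (9/22)·1369
     = 9522/11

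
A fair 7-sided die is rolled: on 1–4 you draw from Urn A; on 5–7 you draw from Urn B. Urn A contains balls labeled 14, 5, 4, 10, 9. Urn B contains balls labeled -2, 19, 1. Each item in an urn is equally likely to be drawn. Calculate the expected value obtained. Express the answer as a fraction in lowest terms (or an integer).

258/35

E[X | Urn A] = (14 + 5 + 4 + 10 + 9)/5 = 42/5
E[X | Urn B] = (-2 + 19 + 1)/3 = 6
E[X] = (4/7)·42/5 + (3/7)·6 = 258/35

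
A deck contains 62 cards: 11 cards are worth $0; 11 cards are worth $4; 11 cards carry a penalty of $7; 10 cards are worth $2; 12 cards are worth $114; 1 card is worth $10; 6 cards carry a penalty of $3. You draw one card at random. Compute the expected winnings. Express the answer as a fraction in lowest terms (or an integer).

E[payout] = (11/62)·0 + (11/62)·4 + (11/62)·(-7) + (10/62)·2 + (12/62)·114 + (1/62)·10 + (6/62)·(-3) = 1347/62

1347/62 dollars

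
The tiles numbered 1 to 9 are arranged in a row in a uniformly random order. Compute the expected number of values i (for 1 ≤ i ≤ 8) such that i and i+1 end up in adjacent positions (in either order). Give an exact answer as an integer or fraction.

For each i ∈ {1,…,8}, let Xᵢ = 1 if i and i+1 are adjacent. P(Xᵢ=1) = 2·(9−1)!/9! = 2/9.
By linearity, E[ΣXᵢ] = (8)·(2/9) = 16/9.

16/9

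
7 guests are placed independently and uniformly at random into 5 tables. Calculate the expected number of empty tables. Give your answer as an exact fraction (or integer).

16384/15625

Let Xⱼ=1 if table j is empty. P(Xⱼ=1) = ((5-1)/5)^7 = 16384/78125.
By linearity, E[#empty] = 5·16384/78125 = 16384/15625.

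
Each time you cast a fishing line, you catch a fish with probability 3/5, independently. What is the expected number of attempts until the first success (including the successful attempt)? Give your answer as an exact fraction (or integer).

For a geometric distribution, E[trials] = 1/p = 1/(3/5) = 5/3.

5/3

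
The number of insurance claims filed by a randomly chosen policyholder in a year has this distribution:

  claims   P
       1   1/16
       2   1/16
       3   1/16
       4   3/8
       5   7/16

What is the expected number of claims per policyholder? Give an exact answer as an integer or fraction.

65/16

E[X] = (1/16)·1 + (1/16)·2 + (1/16)·3 + (3/8)·4 + (7/16)·5
     = 65/16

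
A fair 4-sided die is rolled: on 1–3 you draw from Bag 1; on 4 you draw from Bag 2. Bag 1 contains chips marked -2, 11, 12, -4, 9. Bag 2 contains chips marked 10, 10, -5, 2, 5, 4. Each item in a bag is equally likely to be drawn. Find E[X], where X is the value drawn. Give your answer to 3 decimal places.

4.983

E[X | Bag 1] = (-2 + 11 + 12 − 4 + 9)/5 = 26/5
E[X | Bag 2] = (10 + 10 − 5 + 2 + 5 + 4)/6 = 13/3
E[X] = (3/4)·26/5 + (1/4)·13/3 = 299/60 ≈ 4.983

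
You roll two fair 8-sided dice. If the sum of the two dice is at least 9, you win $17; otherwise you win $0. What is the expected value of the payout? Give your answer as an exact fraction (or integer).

E[payout] = (7/16)·0 + (9/16)·17 = 153/16

153/16 dollars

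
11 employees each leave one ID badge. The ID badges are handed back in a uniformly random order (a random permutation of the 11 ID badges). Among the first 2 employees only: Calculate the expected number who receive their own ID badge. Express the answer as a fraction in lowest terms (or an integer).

2/11

Let Xᵢ = 1 if person i gets their own ID badge. For each i, P(Xᵢ=1) = 1/11.
By linearity of expectation, E[X₁+…+X_2] = 2·(1/11) = 2/11.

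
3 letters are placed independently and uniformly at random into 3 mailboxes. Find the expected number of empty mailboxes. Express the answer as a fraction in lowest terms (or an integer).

Let Xⱼ=1 if mailbox j is empty. P(Xⱼ=1) = ((3-1)/3)^3 = 8/27.
By linearity, E[#empty] = 3·8/27 = 8/9.

8/9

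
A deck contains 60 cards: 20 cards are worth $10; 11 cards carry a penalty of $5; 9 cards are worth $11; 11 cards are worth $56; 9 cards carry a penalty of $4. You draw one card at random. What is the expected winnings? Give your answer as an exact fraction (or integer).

E[payout] = (20/60)·10 + (11/60)·(-5) + (9/60)·11 + (11/60)·56 + (9/60)·(-4) = 206/15

206/15 dollars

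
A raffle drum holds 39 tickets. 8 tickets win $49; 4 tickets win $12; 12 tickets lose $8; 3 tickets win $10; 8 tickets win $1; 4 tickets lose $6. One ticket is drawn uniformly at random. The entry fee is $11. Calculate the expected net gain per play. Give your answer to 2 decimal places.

E[payout] = (8/39)·49 + (4/39)·12 + (12/39)·(-8) + (3/39)·10 + (8/39)·1 + (4/39)·(-6) = 358/39
Expected profit = 358/39 − 11 = -71/39 ≈ -$1.82

-$1.82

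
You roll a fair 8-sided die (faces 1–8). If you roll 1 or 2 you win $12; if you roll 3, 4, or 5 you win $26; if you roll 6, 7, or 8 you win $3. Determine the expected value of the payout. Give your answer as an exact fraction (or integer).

E[payout] = (3/8)·3 + (1/4)·12 + (3/8)·26 = 111/8

111/8 dollars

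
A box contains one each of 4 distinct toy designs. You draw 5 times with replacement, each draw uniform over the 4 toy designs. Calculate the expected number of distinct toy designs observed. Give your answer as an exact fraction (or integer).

Let Xⱼ=1 if type j appears at least once. P(Xⱼ=1) = 1 − ((4−1)/4)^5 = 781/1024.
E[#distinct] = 4·781/1024 = 781/256.

781/256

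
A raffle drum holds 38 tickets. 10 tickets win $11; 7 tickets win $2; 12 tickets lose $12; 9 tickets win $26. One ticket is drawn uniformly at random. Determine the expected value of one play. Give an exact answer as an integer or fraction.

E[payout] = (10/38)·11 + (7/38)·2 + (12/38)·(-12) + (9/38)·26 = 107/19

107/19 dollars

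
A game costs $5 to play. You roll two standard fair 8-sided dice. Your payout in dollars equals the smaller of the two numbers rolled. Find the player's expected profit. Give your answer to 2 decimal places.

-$1.81

Distribution of the smaller of the two numbers rolled: 1 w.p. 15/64, 2 w.p. 13/64, 3 w.p. 11/64, 4 w.p. 9/64, 5 w.p. 7/64, 6 w.p. 5/64, …
E[payout] = (15/64)·1 + (13/64)·2 + (11/64)·3 + (9/64)·4 + (7/64)·5 + (5/64)·6 + (3/64)·7 + (1/64)·8 = 51/16
Expected profit = 51/16 − 5 = -29/16 ≈ -$1.81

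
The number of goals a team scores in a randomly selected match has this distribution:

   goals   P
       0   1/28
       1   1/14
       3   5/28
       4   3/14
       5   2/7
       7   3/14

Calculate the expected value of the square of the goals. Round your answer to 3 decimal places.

E[X²] = (1/28)·0 + (1/14)·1 + (5/28)·9 + (3/14)·16 + (2/7)·25 + (3/14)·49
     = 91/4 ≈ 22.750

22.750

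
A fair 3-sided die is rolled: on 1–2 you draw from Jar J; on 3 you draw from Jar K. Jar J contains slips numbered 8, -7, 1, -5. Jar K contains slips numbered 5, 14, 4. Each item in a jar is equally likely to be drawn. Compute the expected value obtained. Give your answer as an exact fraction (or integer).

E[X | Jar J] = (8 − 7 + 1 − 5)/4 = -3/4
E[X | Jar K] = (5 + 14 + 4)/3 = 23/3
E[X] = (2/3)·(-3/4) + (1/3)·23/3 = 37/18

37/18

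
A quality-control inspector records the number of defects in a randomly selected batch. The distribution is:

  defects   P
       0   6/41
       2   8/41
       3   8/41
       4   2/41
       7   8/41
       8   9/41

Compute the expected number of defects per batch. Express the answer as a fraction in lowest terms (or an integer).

E[X] = (6/41)·0 + (8/41)·2 + (8/41)·3 + (2/41)·4 + (8/41)·7 + (9/41)·8
     = 176/41

176/41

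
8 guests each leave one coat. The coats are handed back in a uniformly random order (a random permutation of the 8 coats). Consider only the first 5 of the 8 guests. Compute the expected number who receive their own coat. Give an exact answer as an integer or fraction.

5/8

Let Xᵢ = 1 if person i gets their own coat. For each i, P(Xᵢ=1) = 1/8.
By linearity of expectation, E[X₁+…+X_5] = 5·(1/8) = 5/8.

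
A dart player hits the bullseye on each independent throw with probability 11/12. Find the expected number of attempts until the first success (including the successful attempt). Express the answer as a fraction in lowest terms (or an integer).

For a geometric distribution, E[trials] = 1/p = 1/(11/12) = 12/11.

12/11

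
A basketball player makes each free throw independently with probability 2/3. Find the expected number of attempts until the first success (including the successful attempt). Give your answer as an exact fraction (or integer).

3/2

For a geometric distribution, E[trials] = 1/p = 1/(2/3) = 3/2.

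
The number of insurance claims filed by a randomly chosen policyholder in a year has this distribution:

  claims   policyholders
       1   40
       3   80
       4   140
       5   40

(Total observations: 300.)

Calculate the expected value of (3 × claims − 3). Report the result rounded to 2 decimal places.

7.40

Total = 300, so P(claims=1) = 40/300, etc.
E[3x-3] = (2/15)·0 + (4/15)·6 + (7/15)·9 + (2/15)·12
     = 37/5 ≈ 7.40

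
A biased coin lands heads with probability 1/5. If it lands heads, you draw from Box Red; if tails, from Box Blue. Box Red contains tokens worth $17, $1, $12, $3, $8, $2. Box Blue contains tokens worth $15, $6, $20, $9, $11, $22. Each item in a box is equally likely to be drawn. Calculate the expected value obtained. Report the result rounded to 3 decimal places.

$12.500

E[X | Box Red] = (17 + 1 + 12 + 3 + 8 + 2)/6 = 43/6
E[X | Box Blue] = (15 + 6 + 20 + 9 + 11 + 22)/6 = 83/6
E[X] = (1/5)·43/6 + (4/5)·83/6 = 25/2 ≈ 12.500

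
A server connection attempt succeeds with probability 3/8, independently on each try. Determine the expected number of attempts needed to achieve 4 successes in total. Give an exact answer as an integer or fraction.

By linearity (sum of 4 independent geometric waits), E[trials] = 4/p = 4/(3/8) = 32/3.

32/3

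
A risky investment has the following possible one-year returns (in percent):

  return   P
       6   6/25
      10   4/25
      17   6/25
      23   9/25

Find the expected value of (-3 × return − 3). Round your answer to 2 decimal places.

E[-3x-3] = (6/25)·(-21) + (4/25)·(-33) + (6/25)·(-54) + (9/25)·(-72)
     = -246/5 ≈ -49.20

-49.20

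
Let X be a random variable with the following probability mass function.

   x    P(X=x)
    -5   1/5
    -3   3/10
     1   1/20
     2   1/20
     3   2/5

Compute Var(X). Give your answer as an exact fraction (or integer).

E[X] = (1/5)·(-5) + (3/10)·(-3) + (1/20)·1 + (1/20)·2 + (2/5)·3 = -11/20
E[X²] = (1/5)·25 + (3/10)·9 + (1/20)·1 + (1/20)·4 + (2/5)·9 = 231/20
Var(X) = 231/20 − (-11/20)² = 4499/400

4499/400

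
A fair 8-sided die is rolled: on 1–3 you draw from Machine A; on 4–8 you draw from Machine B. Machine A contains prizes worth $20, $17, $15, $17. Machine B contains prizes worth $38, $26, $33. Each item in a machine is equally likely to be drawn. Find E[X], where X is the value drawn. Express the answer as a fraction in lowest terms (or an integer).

E[X | Machine A] = (20 + 17 + 15 + 17)/4 = 69/4
E[X | Machine B] = (38 + 26 + 33)/3 = 97/3
E[X] = (3/8)·69/4 + (5/8)·97/3 = 2561/96

2561/96 dollars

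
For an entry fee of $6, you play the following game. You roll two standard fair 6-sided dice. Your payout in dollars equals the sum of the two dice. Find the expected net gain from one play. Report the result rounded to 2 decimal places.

$1.00

Distribution of the sum of the two dice: 2 w.p. 1/36, 3 w.p. 1/18, 4 w.p. 1/12, 5 w.p. 1/9, 6 w.p. 5/36, 7 w.p. 1/6, …
E[payout] = (1/36)·2 + (1/18)·3 + (1/12)·4 + (1/9)·5 + (5/36)·6 + (1/6)·7 + (5/36)·8 + (1/9)·9 + (1/12)·10 + (1/18)·11 + (1/36)·12 = 7
Expected profit = 7 − 6 = 1 ≈ $1.00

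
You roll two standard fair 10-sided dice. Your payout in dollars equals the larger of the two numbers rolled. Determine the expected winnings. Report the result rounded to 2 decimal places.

$7.15

Distribution of the larger of the two numbers rolled: 1 w.p. 1/100, 2 w.p. 3/100, 3 w.p. 1/20, 4 w.p. 7/100, 5 w.p. 9/100, 6 w.p. 11/100, …
E[payout] = (1/100)·1 + (3/100)·2 + (1/20)·3 + (7/100)·4 + (9/100)·5 + (11/100)·6 + (13/100)·7 + (3/20)·8 + (17/100)·9 + (19/100)·10 = 143/20
≈ $7.15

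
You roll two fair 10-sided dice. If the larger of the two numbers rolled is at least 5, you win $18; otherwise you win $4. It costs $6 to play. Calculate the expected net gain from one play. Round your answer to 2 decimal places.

$9.76

E[payout] = (4/25)·4 + (21/25)·18 = 394/25
Expected profit = 394/25 − 6 = 244/25 ≈ $9.76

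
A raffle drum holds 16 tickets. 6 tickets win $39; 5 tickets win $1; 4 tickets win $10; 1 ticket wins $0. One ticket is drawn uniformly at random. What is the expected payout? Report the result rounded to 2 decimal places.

E[payout] = (6/16)·39 + (5/16)·1 + (4/16)·10 + (1/16)·0 = 279/16
≈ $17.44

$17.44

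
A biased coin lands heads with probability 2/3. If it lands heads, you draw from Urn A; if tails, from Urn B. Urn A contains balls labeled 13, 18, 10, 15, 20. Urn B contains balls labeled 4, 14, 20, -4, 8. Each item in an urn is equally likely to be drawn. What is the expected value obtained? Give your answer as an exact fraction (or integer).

E[X | Urn A] = (13 + 18 + 10 + 15 + 20)/5 = 76/5
E[X | Urn B] = (4 + 14 + 20 − 4 + 8)/5 = 42/5
E[X] = (2/3)·76/5 + (1/3)·42/5 = 194/15

194/15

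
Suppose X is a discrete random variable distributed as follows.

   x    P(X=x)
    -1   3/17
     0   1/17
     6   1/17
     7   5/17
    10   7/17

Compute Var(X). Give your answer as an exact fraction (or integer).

5064/289

E[X] = (3/17)·(-1) + (1/17)·0 + (1/17)·6 + (5/17)·7 + (7/17)·10 = 108/17
E[X²] = (3/17)·1 + (1/17)·0 + (1/17)·36 + (5/17)·49 + (7/17)·100 = 984/17
Var(X) = 984/17 − (108/17)² = 5064/289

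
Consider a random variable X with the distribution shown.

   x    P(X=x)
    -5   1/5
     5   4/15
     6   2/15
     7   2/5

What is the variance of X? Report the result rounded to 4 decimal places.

E[X] = (1/5)·(-5) + (4/15)·5 + (2/15)·6 + (2/5)·7 = 59/15
E[X²] = (1/5)·25 + (4/15)·25 + (2/15)·36 + (2/5)·49 = 541/15
Var(X) = 541/15 − (59/15)² = 4634/225 ≈ 20.5956

20.5956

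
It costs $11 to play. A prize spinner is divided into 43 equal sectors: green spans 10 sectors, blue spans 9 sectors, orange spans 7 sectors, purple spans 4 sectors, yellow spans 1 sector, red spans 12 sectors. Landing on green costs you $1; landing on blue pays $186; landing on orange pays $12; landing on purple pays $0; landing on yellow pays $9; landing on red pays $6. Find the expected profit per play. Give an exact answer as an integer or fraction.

1356/43 dollars

E[payout] = (10/43)·(-1) + (9/43)·186 + (7/43)·12 + (4/43)·0 + (1/43)·9 + (12/43)·6 = 1829/43
Expected profit = 1829/43 − 11 = 1356/43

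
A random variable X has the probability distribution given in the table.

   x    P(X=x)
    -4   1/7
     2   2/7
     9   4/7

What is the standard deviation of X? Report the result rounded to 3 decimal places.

E[X] = 36/7, E[X²] = 348/7
Var(X) = E[X²] − (E[X])² = 348/7 − 1296/49 = 1140/49
SD(X) = √(1140/49) ≈ 4.823

4.823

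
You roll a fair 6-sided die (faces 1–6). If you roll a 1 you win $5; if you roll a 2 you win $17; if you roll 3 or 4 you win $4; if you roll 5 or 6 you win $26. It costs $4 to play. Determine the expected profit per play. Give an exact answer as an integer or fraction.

29/3 dollars

E[payout] = (1/3)·4 + (1/6)·5 + (1/6)·17 + (1/3)·26 = 41/3
Expected profit = 41/3 − 4 = 29/3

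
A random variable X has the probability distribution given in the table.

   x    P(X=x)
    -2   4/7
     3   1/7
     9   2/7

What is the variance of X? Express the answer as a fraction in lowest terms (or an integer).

E[X] = (4/7)·(-2) + (1/7)·3 + (2/7)·9 = 13/7
E[X²] = (4/7)·4 + (1/7)·9 + (2/7)·81 = 187/7
Var(X) = 187/7 − (13/7)² = 1140/49

1140/49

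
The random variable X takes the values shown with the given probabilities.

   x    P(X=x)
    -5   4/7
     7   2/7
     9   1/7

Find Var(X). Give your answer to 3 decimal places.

E[X] = (4/7)·(-5) + (2/7)·7 + (1/7)·9 = 3/7
E[X²] = (4/7)·25 + (2/7)·49 + (1/7)·81 = 279/7
Var(X) = 279/7 − (3/7)² = 1944/49 ≈ 39.673

39.673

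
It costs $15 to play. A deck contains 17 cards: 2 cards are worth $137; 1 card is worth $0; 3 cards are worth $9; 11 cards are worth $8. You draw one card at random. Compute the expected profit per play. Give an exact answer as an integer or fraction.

E[payout] = (2/17)·137 + (1/17)·0 + (3/17)·9 + (11/17)·8 = 389/17
Expected profit = 389/17 − 15 = 134/17

134/17 dollars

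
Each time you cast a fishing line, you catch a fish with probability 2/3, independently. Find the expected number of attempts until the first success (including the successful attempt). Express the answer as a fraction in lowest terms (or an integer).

For a geometric distribution, E[trials] = 1/p = 1/(2/3) = 3/2.

3/2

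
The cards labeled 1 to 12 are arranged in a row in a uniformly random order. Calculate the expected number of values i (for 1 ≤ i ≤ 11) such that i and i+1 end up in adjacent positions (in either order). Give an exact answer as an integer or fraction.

For each i ∈ {1,…,11}, let Xᵢ = 1 if i and i+1 are adjacent. P(Xᵢ=1) = 2·(12−1)!/12! = 2/12.
By linearity, E[ΣXᵢ] = (11)·(2/12) = 11/6.

11/6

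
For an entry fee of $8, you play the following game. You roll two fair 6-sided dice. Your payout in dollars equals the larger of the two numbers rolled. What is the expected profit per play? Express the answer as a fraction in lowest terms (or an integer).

Distribution of the larger of the two numbers rolled: 1 w.p. 1/36, 2 w.p. 1/12, 3 w.p. 5/36, 4 w.p. 7/36, 5 w.p. 1/4, 6 w.p. 11/36
E[payout] = (1/36)·1 + (1/12)·2 + (5/36)·3 + (7/36)·4 + (1/4)·5 + (11/36)·6 = 161/36
Expected profit = 161/36 − 8 = -127/36

-127/36 dollars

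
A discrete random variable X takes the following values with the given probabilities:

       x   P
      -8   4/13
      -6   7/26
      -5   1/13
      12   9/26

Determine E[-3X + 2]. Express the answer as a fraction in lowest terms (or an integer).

E[-3x+2] = (4/13)·26 + (7/26)·20 + (1/13)·17 + (9/26)·(-34)
     = 38/13

38/13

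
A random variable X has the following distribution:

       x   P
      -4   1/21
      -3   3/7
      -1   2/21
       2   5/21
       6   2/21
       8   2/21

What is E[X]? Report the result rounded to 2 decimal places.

0.24

E[X] = (1/21)·(-4) + (3/7)·(-3) + (2/21)·(-1) + (5/21)·2 + (2/21)·6 + (2/21)·8
     = 5/21 ≈ 0.24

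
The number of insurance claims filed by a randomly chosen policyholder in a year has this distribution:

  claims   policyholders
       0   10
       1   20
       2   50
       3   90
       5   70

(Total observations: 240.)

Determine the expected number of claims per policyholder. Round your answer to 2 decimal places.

Total = 240, so P(claims=0) = 10/240, etc.
E[X] = (1/24)·0 + (1/12)·1 + (5/24)·2 + (3/8)·3 + (7/24)·5
     = 37/12 ≈ 3.08

3.08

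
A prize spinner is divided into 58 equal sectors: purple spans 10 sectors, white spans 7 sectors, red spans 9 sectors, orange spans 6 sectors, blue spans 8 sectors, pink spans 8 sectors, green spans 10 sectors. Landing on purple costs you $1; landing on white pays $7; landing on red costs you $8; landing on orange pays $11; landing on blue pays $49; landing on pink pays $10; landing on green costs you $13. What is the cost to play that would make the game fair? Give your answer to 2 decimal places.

$6.47

E[payout] = (10/58)·(-1) + (7/58)·7 + (9/58)·(-8) + (6/58)·11 + (8/58)·49 + (8/58)·10 + (10/58)·(-13) = 375/58
Fair fee = E[payout] = 375/58 ≈ $6.47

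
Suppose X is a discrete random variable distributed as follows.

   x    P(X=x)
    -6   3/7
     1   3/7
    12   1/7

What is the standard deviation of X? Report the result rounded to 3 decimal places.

6.020

E[X] = -3/7, E[X²] = 255/7
Var(X) = E[X²] − (E[X])² = 255/7 − 9/49 = 1776/49
SD(X) = √(1776/49) ≈ 6.020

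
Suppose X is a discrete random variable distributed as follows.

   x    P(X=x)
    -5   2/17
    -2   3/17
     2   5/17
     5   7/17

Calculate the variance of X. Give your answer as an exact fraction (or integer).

3528/289

E[X] = (2/17)·(-5) + (3/17)·(-2) + (5/17)·2 + (7/17)·5 = 29/17
E[X²] = (2/17)·25 + (3/17)·4 + (5/17)·4 + (7/17)·25 = 257/17
Var(X) = 257/17 − (29/17)² = 3528/289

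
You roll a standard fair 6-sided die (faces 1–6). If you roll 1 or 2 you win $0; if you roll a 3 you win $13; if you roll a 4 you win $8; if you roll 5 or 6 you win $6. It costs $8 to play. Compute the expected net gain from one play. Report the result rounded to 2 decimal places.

E[payout] = (1/3)·0 + (1/3)·6 + (1/6)·8 + (1/6)·13 = 11/2
Expected profit = 11/2 − 8 = -5/2 ≈ -$2.50

-$2.50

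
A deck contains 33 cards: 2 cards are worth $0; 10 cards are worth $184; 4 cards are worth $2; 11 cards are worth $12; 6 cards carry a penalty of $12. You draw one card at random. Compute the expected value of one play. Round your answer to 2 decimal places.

$57.82

E[payout] = (2/33)·0 + (10/33)·184 + (4/33)·2 + (11/33)·12 + (6/33)·(-12) = 636/11
≈ $57.82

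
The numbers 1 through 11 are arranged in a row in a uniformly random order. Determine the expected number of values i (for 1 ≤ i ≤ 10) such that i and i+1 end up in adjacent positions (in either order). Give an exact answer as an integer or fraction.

For each i ∈ {1,…,10}, let Xᵢ = 1 if i and i+1 are adjacent. P(Xᵢ=1) = 2·(11−1)!/11! = 2/11.
By linearity, E[ΣXᵢ] = (10)·(2/11) = 20/11.

20/11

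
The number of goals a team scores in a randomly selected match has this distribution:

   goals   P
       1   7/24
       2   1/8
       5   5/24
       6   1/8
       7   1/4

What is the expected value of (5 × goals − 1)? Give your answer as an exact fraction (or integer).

233/12

E[5x-1] = (7/24)·4 + (1/8)·9 + (5/24)·24 + (1/8)·29 + (1/4)·34
     = 233/12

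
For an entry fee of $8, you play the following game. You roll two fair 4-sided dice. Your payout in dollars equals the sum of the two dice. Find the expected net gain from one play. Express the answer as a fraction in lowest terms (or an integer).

-$3

Distribution of the sum of the two dice: 2 w.p. 1/16, 3 w.p. 1/8, 4 w.p. 3/16, 5 w.p. 1/4, 6 w.p. 3/16, 7 w.p. 1/8, …
E[payout] = (1/16)·2 + (1/8)·3 + (3/16)·4 + (1/4)·5 + (3/16)·6 + (1/8)·7 + (1/16)·8 = 5
Expected profit = 5 − 8 = -3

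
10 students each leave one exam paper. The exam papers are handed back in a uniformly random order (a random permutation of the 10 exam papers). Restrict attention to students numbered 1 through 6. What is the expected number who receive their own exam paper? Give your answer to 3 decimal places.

Let Xᵢ = 1 if person i gets their own exam paper. For each i, P(Xᵢ=1) = 1/10.
By linearity of expectation, E[X₁+…+X_6] = 6·(1/10) = 3/5.
≈ 0.600

0.600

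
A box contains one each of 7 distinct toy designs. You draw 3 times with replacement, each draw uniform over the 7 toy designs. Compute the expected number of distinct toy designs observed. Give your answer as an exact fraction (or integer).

127/49

Let Xⱼ=1 if type j appears at least once. P(Xⱼ=1) = 1 − ((7−1)/7)^3 = 127/343.
E[#distinct] = 7·127/343 = 127/49.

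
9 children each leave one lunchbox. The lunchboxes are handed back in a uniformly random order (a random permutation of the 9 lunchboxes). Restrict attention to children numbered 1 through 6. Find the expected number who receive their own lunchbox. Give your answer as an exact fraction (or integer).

Let Xᵢ = 1 if person i gets their own lunchbox. For each i, P(Xᵢ=1) = 1/9.
By linearity of expectation, E[X₁+…+X_6] = 6·(1/9) = 2/3.

2/3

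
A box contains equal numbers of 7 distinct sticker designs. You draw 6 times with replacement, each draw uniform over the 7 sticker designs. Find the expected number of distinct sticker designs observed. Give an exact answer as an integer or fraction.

Let Xⱼ=1 if type j appears at least once. P(Xⱼ=1) = 1 − ((7−1)/7)^6 = 70993/117649.
E[#distinct] = 7·70993/117649 = 70993/16807.

70993/16807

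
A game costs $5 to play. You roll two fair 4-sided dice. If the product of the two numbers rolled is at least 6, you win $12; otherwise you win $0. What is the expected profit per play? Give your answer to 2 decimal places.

$1.00

E[payout] = (1/2)·0 + (1/2)·12 = 6
Expected profit = 6 − 5 = 1 ≈ $1.00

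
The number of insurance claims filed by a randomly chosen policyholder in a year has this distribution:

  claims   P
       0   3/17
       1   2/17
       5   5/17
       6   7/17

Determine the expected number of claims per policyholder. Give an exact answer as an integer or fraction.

E[X] = (3/17)·0 + (2/17)·1 + (5/17)·5 + (7/17)·6
     = 69/17

69/17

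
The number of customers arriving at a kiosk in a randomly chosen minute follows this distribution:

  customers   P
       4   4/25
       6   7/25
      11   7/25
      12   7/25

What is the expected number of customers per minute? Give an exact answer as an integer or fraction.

219/25

E[X] = (4/25)·4 + (7/25)·6 + (7/25)·11 + (7/25)·12
     = 219/25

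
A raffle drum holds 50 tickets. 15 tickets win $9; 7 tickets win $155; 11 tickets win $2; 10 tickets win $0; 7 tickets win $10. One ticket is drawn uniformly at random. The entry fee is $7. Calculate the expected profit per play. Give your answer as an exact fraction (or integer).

E[payout] = (15/50)·9 + (7/50)·155 + (11/50)·2 + (10/50)·0 + (7/50)·10 = 656/25
Expected profit = 656/25 − 7 = 481/25

481/25 dollars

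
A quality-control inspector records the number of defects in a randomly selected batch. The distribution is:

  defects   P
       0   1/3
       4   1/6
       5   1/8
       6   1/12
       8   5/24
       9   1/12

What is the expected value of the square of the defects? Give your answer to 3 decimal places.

E[X²] = (1/3)·0 + (1/6)·16 + (1/8)·25 + (1/12)·36 + (5/24)·64 + (1/12)·81
     = 231/8 ≈ 28.875

28.875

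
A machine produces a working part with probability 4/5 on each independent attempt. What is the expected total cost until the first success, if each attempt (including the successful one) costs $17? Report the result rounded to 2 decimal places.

$21.25

E[#attempts] = 1/p = 5/4; E[cost] = 17·5/4 = 85/4.
≈ 21.25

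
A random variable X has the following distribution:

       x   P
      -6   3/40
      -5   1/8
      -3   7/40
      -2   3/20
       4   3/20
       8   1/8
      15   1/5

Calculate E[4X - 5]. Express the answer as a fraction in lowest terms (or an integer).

29/5

E[4x-5] = (3/40)·(-29) + (1/8)·(-25) + (7/40)·(-17) + (3/20)·(-13) + (3/20)·11 + (1/8)·27 + (1/5)·55
     = 29/5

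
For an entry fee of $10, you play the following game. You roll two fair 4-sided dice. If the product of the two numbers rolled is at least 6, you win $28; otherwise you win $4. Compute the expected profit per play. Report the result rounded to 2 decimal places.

$6.00

E[payout] = (1/2)·4 + (1/2)·28 = 16
Expected profit = 16 − 10 = 6 ≈ $6.00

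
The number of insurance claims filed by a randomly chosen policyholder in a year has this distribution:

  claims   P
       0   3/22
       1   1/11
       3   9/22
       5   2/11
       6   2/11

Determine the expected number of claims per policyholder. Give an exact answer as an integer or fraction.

73/22

E[X] = (3/22)·0 + (1/11)·1 + (9/22)·3 + (2/11)·5 + (2/11)·6
     = 73/22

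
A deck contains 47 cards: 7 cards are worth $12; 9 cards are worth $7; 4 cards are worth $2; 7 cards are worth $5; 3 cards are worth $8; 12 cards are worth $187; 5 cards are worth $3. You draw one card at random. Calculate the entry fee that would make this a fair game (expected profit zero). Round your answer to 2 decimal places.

E[payout] = (7/47)·12 + (9/47)·7 + (4/47)·2 + (7/47)·5 + (3/47)·8 + (12/47)·187 + (5/47)·3 = 2473/47
Fair fee = E[payout] = 2473/47 ≈ $52.62

$52.62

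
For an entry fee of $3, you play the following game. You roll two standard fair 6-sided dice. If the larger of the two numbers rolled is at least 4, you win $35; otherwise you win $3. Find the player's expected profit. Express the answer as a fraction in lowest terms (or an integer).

$24

E[payout] = (1/4)·3 + (3/4)·35 = 27
Expected profit = 27 − 3 = 24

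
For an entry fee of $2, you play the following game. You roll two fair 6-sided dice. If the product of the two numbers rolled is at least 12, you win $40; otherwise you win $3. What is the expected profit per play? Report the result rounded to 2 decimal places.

E[payout] = (19/36)·3 + (17/36)·40 = 737/36
Expected profit = 737/36 − 2 = 665/36 ≈ $18.47

$18.47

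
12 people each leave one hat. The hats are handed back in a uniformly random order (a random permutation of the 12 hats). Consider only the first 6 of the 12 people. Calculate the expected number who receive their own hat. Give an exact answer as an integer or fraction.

Let Xᵢ = 1 if person i gets their own hat. For each i, P(Xᵢ=1) = 1/12.
By linearity of expectation, E[X₁+…+X_6] = 6·(1/12) = 1/2.

1/2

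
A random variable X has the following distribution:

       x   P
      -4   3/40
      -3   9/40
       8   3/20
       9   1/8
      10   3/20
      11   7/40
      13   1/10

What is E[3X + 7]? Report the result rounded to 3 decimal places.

25.225

E[3x+7] = (3/40)·(-5) + (9/40)·(-2) + (3/20)·31 + (1/8)·34 + (3/20)·37 + (7/40)·40 + (1/10)·46
     = 1009/40 ≈ 25.225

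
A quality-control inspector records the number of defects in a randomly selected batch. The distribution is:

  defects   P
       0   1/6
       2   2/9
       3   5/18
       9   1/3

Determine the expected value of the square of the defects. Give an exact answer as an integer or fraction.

547/18

E[X²] = (1/6)·0 + (2/9)·4 + (5/18)·9 + (1/3)·81
     = 547/18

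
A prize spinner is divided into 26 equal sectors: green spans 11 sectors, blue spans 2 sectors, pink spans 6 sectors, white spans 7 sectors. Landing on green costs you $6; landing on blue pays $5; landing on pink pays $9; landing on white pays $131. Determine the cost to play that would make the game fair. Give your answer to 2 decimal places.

E[payout] = (11/26)·(-6) + (2/26)·5 + (6/26)·9 + (7/26)·131 = 915/26
Fair fee = E[payout] = 915/26 ≈ $35.19

$35.19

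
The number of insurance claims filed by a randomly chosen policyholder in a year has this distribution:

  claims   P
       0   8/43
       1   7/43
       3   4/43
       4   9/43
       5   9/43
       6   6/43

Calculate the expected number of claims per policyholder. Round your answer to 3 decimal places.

3.163

E[X] = (8/43)·0 + (7/43)·1 + (4/43)·3 + (9/43)·4 + (9/43)·5 + (6/43)·6
     = 136/43 ≈ 3.163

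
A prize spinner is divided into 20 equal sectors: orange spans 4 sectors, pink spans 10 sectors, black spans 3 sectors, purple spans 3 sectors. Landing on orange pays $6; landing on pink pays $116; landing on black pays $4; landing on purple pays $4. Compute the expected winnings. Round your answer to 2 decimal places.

$60.40

E[payout] = (4/20)·6 + (10/20)·116 + (3/20)·4 + (3/20)·4 = 302/5
≈ $60.40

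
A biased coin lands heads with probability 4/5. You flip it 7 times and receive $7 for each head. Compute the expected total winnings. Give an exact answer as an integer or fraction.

196/5 dollars

E[#heads] = 7·4/5 = 28/5 (linearity over flips).
E[winnings] = 7·28/5 = 196/5.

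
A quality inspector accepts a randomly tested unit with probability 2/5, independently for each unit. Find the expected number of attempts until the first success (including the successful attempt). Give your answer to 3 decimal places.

2.500

For a geometric distribution, E[trials] = 1/p = 1/(2/5) = 5/2.
≈ 2.500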